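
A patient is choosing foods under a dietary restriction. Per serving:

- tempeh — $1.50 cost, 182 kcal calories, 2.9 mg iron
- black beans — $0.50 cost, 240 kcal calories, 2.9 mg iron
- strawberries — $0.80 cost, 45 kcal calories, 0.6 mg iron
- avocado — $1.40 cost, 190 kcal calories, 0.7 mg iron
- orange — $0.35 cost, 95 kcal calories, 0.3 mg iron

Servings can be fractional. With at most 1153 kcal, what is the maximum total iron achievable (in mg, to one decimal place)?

18.4 mg

Iron per kcal: tempeh 0.01593, strawberries 0.01333, black beans 0.01208, avocado 0.003684, orange 0.003158.
With no serving limits, spend the whole calories allowance on tempeh: 1153 kcal / 182 kcal × 2.9 mg = 18.4 mg.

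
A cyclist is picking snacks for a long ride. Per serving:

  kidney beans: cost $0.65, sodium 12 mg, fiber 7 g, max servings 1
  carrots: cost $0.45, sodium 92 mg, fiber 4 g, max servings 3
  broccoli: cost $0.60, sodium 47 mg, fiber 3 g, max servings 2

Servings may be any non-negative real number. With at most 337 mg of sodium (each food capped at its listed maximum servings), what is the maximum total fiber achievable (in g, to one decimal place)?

Fiber per mg sodium: kidney beans 0.5833, broccoli 0.06383, carrots 0.04348.
Take 1 serving of kidney beans: uses 12 mg sodium, +7.0 g fiber (running total 7.0 g).
Take 2 servings of broccoli: uses 94 mg sodium, +6.0 g fiber (running total 13.0 g).
Take 2.511 servings of carrots: uses 231 mg sodium, +10.0 g fiber (running total 23.0 g).
Filling greedily by fiber-per-mg sodium is optimal for one linear limit, giving 23.0 g.

23.0 g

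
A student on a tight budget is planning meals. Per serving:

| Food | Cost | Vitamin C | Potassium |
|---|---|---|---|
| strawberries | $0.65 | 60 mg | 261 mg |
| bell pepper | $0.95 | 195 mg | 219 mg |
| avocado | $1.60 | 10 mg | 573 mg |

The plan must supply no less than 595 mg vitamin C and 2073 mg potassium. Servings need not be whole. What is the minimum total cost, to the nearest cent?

$5.49

Check every corner: each single food scaled to meet both minima, and each pair solved so both constraints bind.
strawberries only: max(595/60, 2073/261) = 9.917 servings → $6.45.
bell pepper only: max(595/195, 2073/219) = 9.466 servings → $8.99.
avocado only: max(595/10, 2073/573) = 59.5 servings → $95.20.
strawberries + bell pepper with both tight: 7.255 servings and 0.8188 servings → $5.49.
strawberries + avocado: intersection lies outside the first quadrant.
bell pepper + avocado with both tight: 2.923 servings and 2.501 servings → $6.78.
The minimum over all feasible corners is $5.49.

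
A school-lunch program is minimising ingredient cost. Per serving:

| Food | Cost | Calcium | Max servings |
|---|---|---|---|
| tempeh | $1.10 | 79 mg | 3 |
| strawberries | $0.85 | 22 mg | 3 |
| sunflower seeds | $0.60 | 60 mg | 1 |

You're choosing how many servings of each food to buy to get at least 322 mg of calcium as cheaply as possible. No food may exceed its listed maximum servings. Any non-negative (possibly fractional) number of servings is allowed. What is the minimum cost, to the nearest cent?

$4.87

Cost per mg of calcium: sunflower seeds $0.0100, tempeh $0.0139, strawberries $0.0386.
Take 1 serving of sunflower seeds: +60.0 mg calcium for $0.60 (total $0.60, still need 262.0 mg).
Take 3 servings of tempeh: +237.0 mg calcium for $3.30 (total $3.90, still need 25.0 mg).
Take 1.136 servings of strawberries: +25.0 mg calcium for $0.97 (total $4.87, still need 0.0 mg).
Greedy by cheapest-per-mg is optimal for a single linear constraint, so the minimum cost is $4.87.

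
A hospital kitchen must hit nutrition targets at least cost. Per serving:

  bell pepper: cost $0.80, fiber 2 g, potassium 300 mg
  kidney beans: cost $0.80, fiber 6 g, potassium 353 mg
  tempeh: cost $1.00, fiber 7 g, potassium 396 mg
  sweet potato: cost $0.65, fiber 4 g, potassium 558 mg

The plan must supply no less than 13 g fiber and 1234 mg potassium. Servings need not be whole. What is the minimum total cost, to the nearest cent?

This is a tiny linear program; its minimum lies at a vertex of the feasible set. List the vertices and price them.
bell pepper only: max(13/2, 1234/300) = 6.5 servings → $5.20.
kidney beans only: max(13/6, 1234/353) = 3.496 servings → $2.80.
tempeh only: max(13/7, 1234/396) = 3.116 servings → $3.12.
sweet potato only: max(13/4, 1234/558) = 3.25 servings → $2.11.
bell pepper + kidney beans with both tight: 2.573 servings and 1.309 servings → $3.11.
bell pepper + tempeh with both tight: 2.668 servings and 1.095 servings → $3.23.
bell pepper + sweet potato with both targets exact would need a negative amount; discard.
kidney beans + tempeh with both targets exact would need a negative amount; discard.
kidney beans + sweet potato with both tight: 1.197 servings and 1.454 servings → $1.90.
tempeh + sweet potato with both tight: 0.9983 servings and 1.503 servings → $1.98.
Cheapest feasible corner: $1.90.

$1.90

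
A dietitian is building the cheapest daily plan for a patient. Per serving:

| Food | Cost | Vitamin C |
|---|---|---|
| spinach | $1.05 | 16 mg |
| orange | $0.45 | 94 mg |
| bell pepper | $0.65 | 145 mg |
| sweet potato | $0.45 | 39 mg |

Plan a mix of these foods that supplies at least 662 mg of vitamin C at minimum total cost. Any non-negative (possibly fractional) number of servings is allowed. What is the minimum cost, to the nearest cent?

$2.97

Cost per mg of vitamin C: bell pepper $0.0045, orange $0.0048, sweet potato $0.0115, spinach $0.0656.
With no serving limits, use only bell pepper: 662 mg / 145 mg = 4.566 servings × $0.65 = $2.97.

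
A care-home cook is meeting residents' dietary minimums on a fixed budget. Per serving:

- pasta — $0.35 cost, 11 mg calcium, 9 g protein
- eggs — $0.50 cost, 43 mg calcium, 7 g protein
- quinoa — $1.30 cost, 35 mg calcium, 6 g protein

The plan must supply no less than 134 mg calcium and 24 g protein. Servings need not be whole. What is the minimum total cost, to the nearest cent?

Compare the cost at each extreme point of the feasible region.
pasta only: max(134/11, 24/9) = 12.18 servings → $4.26.
eggs only: max(134/43, 24/7) = 3.429 servings → $1.71.
quinoa only: max(134/35, 24/6) = 4 servings → $5.20.
pasta + eggs with both tight: 0.3032 servings and 3.039 servings → $1.63.
pasta + quinoa with both tight: 0.1446 servings and 3.783 servings → $4.97.
eggs + quinoa: the both-tight solution has a negative serving — not a feasible corner.
So the least-cost plan costs $1.63.

$1.63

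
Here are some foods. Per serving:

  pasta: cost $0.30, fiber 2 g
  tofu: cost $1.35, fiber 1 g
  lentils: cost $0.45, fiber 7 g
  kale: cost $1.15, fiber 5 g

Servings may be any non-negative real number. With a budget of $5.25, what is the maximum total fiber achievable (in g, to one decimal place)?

81.7 g

Fiber per dollar: lentils 15.56, pasta 6.667, kale 4.348, tofu 0.7407.
With no serving limits, spend the whole cost allowance on lentils: $5.25 / $0.45 × 7 g = 81.7 g.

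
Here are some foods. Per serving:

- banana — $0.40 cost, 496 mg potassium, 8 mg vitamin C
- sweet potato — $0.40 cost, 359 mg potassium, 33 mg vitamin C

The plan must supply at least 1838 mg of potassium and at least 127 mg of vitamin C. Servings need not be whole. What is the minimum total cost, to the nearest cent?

$1.88

This is a tiny linear program; its minimum lies at a vertex of the feasible set. List the vertices and price them.
banana only: max(1838/496, 127/8) = 15.88 servings → $6.35.
sweet potato only: max(1838/359, 127/33) = 5.12 servings → $2.05.
banana + sweet potato with both tight: 1.116 servings and 3.578 servings → $1.88.
So the least-cost plan costs $1.88.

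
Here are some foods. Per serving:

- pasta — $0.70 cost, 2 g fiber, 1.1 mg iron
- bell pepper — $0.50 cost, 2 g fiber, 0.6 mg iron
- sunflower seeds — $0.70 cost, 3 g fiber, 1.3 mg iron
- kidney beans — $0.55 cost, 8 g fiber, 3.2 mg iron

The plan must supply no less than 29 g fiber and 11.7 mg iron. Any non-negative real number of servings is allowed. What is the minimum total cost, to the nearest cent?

$2.01

The cheapest plan sits at a corner of the feasible region — with two constraints it uses at most two foods.
pasta only: max(29/2, 11.7/1.1) = 14.5 servings → $10.15.
bell pepper only: max(29/2, 11.7/0.6) = 19.5 servings → $9.75.
sunflower seeds only: max(29/3, 11.7/1.3) = 9.667 servings → $6.77.
kidney beans only: max(29/8, 11.7/3.2) = 3.656 servings → $2.01.
pasta + bell pepper with both tight: 6 servings and 8.5 servings → $8.45.
pasta + sunflower seeds: the both-tight solution has a negative serving — not a feasible corner.
pasta + kidney beans with both tight: 0.3333 servings and 3.542 servings → $2.18.
bell pepper + sunflower seeds with both tight: 3.25 servings and 7.5 servings → $6.88.
bell pepper + kidney beans with both targets exact would need a negative amount; discard.
sunflower seeds + kidney beans with both tight: 1 serving and 3.25 servings → $2.49.
Cheapest feasible corner: $2.01.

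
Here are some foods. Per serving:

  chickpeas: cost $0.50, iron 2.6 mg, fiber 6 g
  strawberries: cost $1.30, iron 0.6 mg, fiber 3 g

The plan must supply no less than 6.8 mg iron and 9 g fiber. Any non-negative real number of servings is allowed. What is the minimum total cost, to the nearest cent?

For a min-cost LP with two ≥-constraints, a basic feasible solution has at most two positive variables.
chickpeas only: max(6.8/2.6, 9/6) = 2.615 servings → $1.31.
strawberries only: max(6.8/0.6, 9/3) = 11.33 servings → $14.73.
chickpeas + strawberries: the both-tight solution has a negative serving — not a feasible corner.
Cheapest feasible corner: $1.31.

$1.31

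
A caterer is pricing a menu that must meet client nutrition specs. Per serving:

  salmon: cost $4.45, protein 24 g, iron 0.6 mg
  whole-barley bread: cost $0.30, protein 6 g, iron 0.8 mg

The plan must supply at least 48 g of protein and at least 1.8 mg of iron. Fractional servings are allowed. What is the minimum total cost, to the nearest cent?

With two linear requirements the optimum uses one or two foods; enumerate the corners.
salmon only: max(48/24, 1.8/0.6) = 3 servings → $13.35.
whole-barley bread only: max(48/6, 1.8/0.8) = 8 servings → $2.40.
salmon + whole-barley bread with both tight: 1.769 servings and 0.9231 servings → $8.15.
The minimum over all feasible corners is $2.40.

$2.40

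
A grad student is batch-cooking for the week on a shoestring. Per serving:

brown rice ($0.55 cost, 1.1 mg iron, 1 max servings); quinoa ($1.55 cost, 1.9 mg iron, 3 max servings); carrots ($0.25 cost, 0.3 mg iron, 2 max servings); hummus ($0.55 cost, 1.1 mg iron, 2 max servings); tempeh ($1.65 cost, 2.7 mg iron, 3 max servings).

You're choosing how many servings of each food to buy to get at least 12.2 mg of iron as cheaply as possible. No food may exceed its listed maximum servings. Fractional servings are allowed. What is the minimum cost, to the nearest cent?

Cost per mg of iron: brown rice $0.5000, hummus $0.5000, tempeh $0.6111, quinoa $0.8158, carrots $0.8333.
Take 1 serving of brown rice: +1.1 mg iron for $0.55 (total $0.55, still need 11.1 mg).
Take 2 servings of hummus: +2.2 mg iron for $1.10 (total $1.65, still need 8.9 mg).
Take 3 servings of tempeh: +8.1 mg iron for $4.95 (total $6.60, still need 0.8 mg).
Take 0.4211 servings of quinoa: +0.8 mg iron for $0.65 (total $7.25, still need 0.0 mg).
Greedy by cheapest-per-mg is optimal for a single linear constraint, so the minimum cost is $7.25.

$7.25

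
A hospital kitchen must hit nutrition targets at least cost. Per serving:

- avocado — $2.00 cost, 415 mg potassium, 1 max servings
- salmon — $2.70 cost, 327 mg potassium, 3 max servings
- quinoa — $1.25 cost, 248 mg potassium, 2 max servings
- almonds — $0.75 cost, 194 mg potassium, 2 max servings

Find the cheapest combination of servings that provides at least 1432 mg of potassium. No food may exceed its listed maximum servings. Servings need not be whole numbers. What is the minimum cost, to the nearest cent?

$7.10

Cost per mg of potassium: almonds $0.0039, avocado $0.0048, quinoa $0.0050, salmon $0.0083.
Take 2 servings of almonds: +388.0 mg potassium for $1.50 (total $1.50, still need 1044.0 mg).
Take 1 serving of avocado: +415.0 mg potassium for $2.00 (total $3.50, still need 629.0 mg).
Take 2 servings of quinoa: +496.0 mg potassium for $2.50 (total $6.00, still need 133.0 mg).
Take 0.4067 servings of salmon: +133.0 mg potassium for $1.10 (total $7.10, still need 0.0 mg).
Greedy by cheapest-per-mg is optimal for a single linear constraint, so the minimum cost is $7.10.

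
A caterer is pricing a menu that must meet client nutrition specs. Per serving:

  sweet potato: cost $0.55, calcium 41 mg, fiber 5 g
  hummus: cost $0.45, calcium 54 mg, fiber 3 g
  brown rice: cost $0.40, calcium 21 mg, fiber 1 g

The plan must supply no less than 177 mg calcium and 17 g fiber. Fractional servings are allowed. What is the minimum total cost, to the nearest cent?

$2.02

Two binding constraints pin down two serving amounts, so the optimal mix uses at most two foods. The candidates are each food alone (scaled to the tighter of calcium/fiber) and each pair with both constraints tight.
sweet potato only: max(177/41, 17/5) = 4.317 servings → $2.37.
hummus only: max(177/54, 17/3) = 5.667 servings → $2.55.
brown rice only: max(177/21, 17/1) = 17 servings → $6.80.
sweet potato + hummus with both tight: 2.633 servings and 1.279 servings → $2.02.
sweet potato + brown rice with both tight: 2.812 servings and 2.938 servings → $2.72.
hummus + brown rice with both targets exact would need a negative amount; discard.
Cheapest feasible corner: $2.02.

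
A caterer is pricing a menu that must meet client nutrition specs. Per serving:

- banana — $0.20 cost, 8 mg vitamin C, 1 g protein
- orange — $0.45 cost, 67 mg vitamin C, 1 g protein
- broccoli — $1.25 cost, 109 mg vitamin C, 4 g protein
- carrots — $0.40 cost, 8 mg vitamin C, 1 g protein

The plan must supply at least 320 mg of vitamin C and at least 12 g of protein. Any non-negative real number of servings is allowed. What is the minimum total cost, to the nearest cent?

$3.35

banana only: max(320/8, 12/1) = 40 servings → $8.00.
orange only: max(320/67, 12/1) = 12 servings → $5.40.
broccoli only: max(320/109, 12/4) = 3 servings → $3.75.
carrots only: max(320/8, 12/1) = 40 servings → $16.00.
banana + orange with both tight: 8.203 servings and 3.797 servings → $3.35.
banana + broccoli with both tight: 0.3636 servings and 2.909 servings → $3.71.
banana + carrots (both tight): parallel constraints — no distinct corner.
orange + broccoli: the both-tight solution has a negative serving — not a feasible corner.
orange + carrots with both tight: 3.797 servings and 8.203 servings → $4.99.
broccoli + carrots with both tight: 2.909 servings and 0.3636 servings → $3.78.
Cheapest feasible corner: $3.35.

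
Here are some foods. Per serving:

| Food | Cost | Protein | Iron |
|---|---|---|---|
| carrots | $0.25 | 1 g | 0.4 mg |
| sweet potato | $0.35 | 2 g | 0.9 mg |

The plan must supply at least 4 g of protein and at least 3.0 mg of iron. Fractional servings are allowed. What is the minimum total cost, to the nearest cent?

$1.17

Minimising a linear cost over {protein ≥ 4, iron ≥ 3.0, servings ≥ 0} — the optimum is at a vertex, using one or two foods.
carrots only: max(4/1, 3.0/0.4) = 7.5 servings → $1.88.
sweet potato only: max(4/2, 3.0/0.9) = 3.333 servings → $1.17.
carrots + sweet potato: intersection lies outside the first quadrant.
So the least-cost plan costs $1.17.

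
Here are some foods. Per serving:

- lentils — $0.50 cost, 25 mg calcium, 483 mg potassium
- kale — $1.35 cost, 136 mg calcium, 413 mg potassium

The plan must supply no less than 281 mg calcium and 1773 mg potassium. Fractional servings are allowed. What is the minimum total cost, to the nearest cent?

$3.36

Compare the cost at each extreme point of the feasible region.
lentils only: max(281/25, 1773/483) = 11.24 servings → $5.62.
kale only: max(281/136, 1773/413) = 4.293 servings → $5.80.
lentils + kale with both tight: 2.259 servings and 1.651 servings → $3.36.
So the least-cost plan costs $3.36.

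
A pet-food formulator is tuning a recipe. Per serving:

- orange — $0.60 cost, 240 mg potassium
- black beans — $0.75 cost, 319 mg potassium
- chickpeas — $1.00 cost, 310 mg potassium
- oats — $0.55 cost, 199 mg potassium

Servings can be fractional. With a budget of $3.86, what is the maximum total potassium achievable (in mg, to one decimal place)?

1641.8 mg

Potassium per dollar: black beans 425.3, orange 400, oats 361.8, chickpeas 310.
With no serving limits, spend the whole cost allowance on black beans: $3.86 / $0.75 × 319 mg = 1641.8 mg.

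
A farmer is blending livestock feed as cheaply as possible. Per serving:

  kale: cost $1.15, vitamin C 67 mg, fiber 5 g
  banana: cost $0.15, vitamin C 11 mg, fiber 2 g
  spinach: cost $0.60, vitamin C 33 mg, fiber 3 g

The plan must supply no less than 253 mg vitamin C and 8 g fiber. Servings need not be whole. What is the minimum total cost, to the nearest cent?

$3.45

At the optimum either one food covers both requirements or two foods hit both targets exactly; no other combination can be cheaper.
kale only: max(253/67, 8/5) = 3.776 servings → $4.34.
banana only: max(253/11, 8/2) = 23 servings → $3.45.
spinach only: max(253/33, 8/3) = 7.667 servings → $4.60.
kale + banana with both targets exact would need a negative amount; discard.
kale + spinach: intersection lies outside the first quadrant.
banana + spinach: the both-tight solution has a negative serving — not a feasible corner.
So the least-cost plan costs $3.45.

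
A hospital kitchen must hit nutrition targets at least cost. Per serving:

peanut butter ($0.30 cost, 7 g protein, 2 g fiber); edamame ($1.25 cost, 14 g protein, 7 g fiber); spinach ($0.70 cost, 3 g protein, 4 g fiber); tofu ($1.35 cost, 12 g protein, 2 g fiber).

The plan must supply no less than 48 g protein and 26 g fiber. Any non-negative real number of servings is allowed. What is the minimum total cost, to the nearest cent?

$3.90

peanut butter only: max(48/7, 26/2) = 13 servings → $3.90.
edamame only: max(48/14, 26/7) = 3.714 servings → $4.64.
spinach only: max(48/3, 26/4) = 16 servings → $11.20.
tofu only: max(48/12, 26/2) = 13 servings → $17.55.
peanut butter + edamame: the both-tight solution has a negative serving — not a feasible corner.
peanut butter + spinach with both tight: 5.182 servings and 3.909 servings → $4.29.
peanut butter + tofu: intersection lies outside the first quadrant.
edamame + spinach with both tight: 3.257 servings and 0.8 servings → $4.63.
edamame + tofu with both targets exact would need a negative amount; discard.
spinach + tofu with both tight: 5.143 servings and 2.714 servings → $7.26.
The minimum over all feasible corners is $3.90.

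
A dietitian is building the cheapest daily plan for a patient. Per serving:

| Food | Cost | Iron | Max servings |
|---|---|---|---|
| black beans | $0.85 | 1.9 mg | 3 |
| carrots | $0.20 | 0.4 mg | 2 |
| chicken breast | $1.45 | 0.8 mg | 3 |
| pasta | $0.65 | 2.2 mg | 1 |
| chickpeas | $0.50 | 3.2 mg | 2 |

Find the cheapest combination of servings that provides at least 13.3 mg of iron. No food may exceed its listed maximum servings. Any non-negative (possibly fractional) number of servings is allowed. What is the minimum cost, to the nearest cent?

$3.75

Cost per mg of iron: chickpeas $0.1562, pasta $0.2955, black beans $0.4474, carrots $0.5000, chicken breast $1.8125.
Take 2 servings of chickpeas: +6.4 mg iron for $1.00 (total $1.00, still need 6.9 mg).
Take 1 serving of pasta: +2.2 mg iron for $0.65 (total $1.65, still need 4.7 mg).
Take 2.474 servings of black beans: +4.7 mg iron for $2.10 (total $3.75, still need 0.0 mg).
Greedy by cheapest-per-mg is optimal for a single linear constraint, so the minimum cost is $3.75.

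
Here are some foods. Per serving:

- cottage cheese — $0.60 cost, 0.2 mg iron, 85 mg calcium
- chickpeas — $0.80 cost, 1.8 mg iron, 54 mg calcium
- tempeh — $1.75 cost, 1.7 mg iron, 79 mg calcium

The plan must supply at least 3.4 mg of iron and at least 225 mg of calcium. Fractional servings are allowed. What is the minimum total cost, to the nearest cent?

A basic optimal solution has at most two foods positive. Try each food alone and each pair with both targets met exactly.
cottage cheese only: max(3.4/0.2, 225/85) = 17 servings → $10.20.
chickpeas only: max(3.4/1.8, 225/54) = 4.167 servings → $3.33.
tempeh only: max(3.4/1.7, 225/79) = 2.848 servings → $4.98.
cottage cheese + chickpeas with both tight: 1.557 servings and 1.716 servings → $2.31.
cottage cheese + tempeh with both tight: 0.885 servings and 1.896 servings → $3.85.
chickpeas + tempeh with both targets exact would need a negative amount; discard.
Cheapest feasible corner: $2.31.

$2.31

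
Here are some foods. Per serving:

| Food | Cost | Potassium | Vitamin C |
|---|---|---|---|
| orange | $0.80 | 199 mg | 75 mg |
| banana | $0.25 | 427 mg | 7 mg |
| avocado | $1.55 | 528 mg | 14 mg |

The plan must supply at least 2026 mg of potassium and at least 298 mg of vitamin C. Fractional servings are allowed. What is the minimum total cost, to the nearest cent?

$3.71

Check every corner: each single food scaled to meet both minima, and each pair solved so both constraints bind.
orange only: max(2026/199, 298/75) = 10.18 servings → $8.14.
banana only: max(2026/427, 298/7) = 42.57 servings → $10.64.
avocado only: max(2026/528, 298/14) = 21.29 servings → $32.99.
orange + banana with both tight: 3.691 servings and 3.025 servings → $3.71.
orange + avocado with both tight: 3.504 servings and 2.517 servings → $6.70.
banana + avocado: intersection lies outside the first quadrant.
So the least-cost plan costs $3.71.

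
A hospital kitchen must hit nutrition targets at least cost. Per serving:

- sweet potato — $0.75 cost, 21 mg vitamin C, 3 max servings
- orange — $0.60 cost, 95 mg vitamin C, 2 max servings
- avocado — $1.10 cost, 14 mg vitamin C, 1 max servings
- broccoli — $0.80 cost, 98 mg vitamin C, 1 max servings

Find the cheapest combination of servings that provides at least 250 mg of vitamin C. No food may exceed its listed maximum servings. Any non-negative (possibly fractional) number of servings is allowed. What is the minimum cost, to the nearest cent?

Cost per mg of vitamin C: orange $0.0063, broccoli $0.0082, sweet potato $0.0357, avocado $0.0786.
Take 2 servings of orange: +190.0 mg vitamin C for $1.20 (total $1.20, still need 60.0 mg).
Take 0.6122 servings of broccoli: +60.0 mg vitamin C for $0.49 (total $1.69, still need 0.0 mg).
Greedy by cheapest-per-mg is optimal for a single linear constraint, so the minimum cost is $1.69.

$1.69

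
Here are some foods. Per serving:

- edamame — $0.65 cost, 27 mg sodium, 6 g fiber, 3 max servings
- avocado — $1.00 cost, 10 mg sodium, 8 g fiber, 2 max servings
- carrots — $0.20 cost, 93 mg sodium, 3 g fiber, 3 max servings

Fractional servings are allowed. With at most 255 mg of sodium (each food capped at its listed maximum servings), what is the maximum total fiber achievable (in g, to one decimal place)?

Fiber per mg sodium: avocado 0.8, edamame 0.2222, carrots 0.03226.
Take 2 servings of avocado: uses 20 mg sodium, +16.0 g fiber (running total 16.0 g).
Take 3 servings of edamame: uses 81 mg sodium, +18.0 g fiber (running total 34.0 g).
Take 1.656 servings of carrots: uses 154 mg sodium, +5.0 g fiber (running total 39.0 g).
Greedy by best ratio exhausts the sodium allowance optimally: 39.0 g.

39.0 g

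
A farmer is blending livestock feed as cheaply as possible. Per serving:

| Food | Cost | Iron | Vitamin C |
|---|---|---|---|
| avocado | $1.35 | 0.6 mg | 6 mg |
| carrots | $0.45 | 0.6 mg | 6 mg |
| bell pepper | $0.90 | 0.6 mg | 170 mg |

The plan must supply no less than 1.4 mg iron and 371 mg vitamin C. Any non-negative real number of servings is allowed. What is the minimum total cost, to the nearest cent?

Minimising a linear cost over {iron ≥ 1.4, vitamin C ≥ 371, servings ≥ 0} — the optimum is at a vertex, using one or two foods.
avocado only: max(1.4/0.6, 371/6) = 61.83 servings → $83.47.
carrots only: max(1.4/0.6, 371/6) = 61.83 servings → $27.82.
bell pepper only: max(1.4/0.6, 371/170) = 2.333 servings → $2.10.
avocado + carrots (both tight): parallel constraints — no distinct corner.
avocado + bell pepper with both tight: 0.1565 servings and 2.177 servings → $2.17.
carrots + bell pepper with both tight: 0.1565 servings and 2.177 servings → $2.03.
The minimum over all feasible corners is $2.03.

$2.03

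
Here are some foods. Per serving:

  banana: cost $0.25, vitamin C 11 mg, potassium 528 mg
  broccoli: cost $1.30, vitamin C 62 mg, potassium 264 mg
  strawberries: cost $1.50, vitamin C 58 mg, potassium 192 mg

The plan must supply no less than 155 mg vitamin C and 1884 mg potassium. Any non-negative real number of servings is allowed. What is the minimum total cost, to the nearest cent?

A basic optimal solution has at most two foods positive. Try each food alone and each pair with both targets met exactly.
banana only: max(155/11, 1884/528) = 14.09 servings → $3.52.
broccoli only: max(155/62, 1884/264) = 7.136 servings → $9.28.
strawberries only: max(155/58, 1884/192) = 9.812 servings → $14.72.
banana + broccoli with both tight: 2.544 servings and 2.049 servings → $3.30.
banana + strawberries with both tight: 2.789 servings and 2.144 servings → $3.91.
broccoli + strawberries: the both-tight solution has a negative serving — not a feasible corner.
The minimum over all feasible corners is $3.30.

$3.30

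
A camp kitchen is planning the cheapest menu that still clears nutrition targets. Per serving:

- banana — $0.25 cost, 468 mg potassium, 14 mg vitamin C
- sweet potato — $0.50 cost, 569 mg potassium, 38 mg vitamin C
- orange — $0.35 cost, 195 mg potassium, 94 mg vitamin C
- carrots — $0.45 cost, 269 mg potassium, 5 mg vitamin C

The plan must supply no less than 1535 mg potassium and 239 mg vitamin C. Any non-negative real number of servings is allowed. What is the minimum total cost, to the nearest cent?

Check every corner: each single food scaled to meet both minima, and each pair solved so both constraints bind.
banana only: max(1535/468, 239/14) = 17.07 servings → $4.27.
sweet potato only: max(1535/569, 239/38) = 6.289 servings → $3.14.
orange only: max(1535/195, 239/94) = 7.872 servings → $2.76.
carrots only: max(1535/269, 239/5) = 47.8 servings → $21.51.
banana + sweet potato: intersection lies outside the first quadrant.
banana + orange with both tight: 2.367 servings and 2.19 servings → $1.36.
banana + carrots with both targets exact would need a negative amount; discard.
sweet potato + orange with both tight: 2.12 servings and 1.685 servings → $1.65.
sweet potato + carrots with both targets exact would need a negative amount; discard.
orange + carrots with both tight: 2.329 servings and 4.018 servings → $2.62.
Cheapest feasible corner: $1.36.

$1.36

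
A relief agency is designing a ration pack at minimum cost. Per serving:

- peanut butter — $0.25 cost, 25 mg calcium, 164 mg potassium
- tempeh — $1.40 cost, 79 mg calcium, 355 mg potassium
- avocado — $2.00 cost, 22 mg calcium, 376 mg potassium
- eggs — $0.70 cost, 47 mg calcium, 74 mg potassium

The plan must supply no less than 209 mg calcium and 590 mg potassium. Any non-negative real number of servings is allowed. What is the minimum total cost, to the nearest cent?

Two binding constraints pin down two serving amounts, so the optimal mix uses at most two foods. The candidates are each food alone (scaled to the tighter of calcium/potassium) and each pair with both constraints tight.
peanut butter only: max(209/25, 590/164) = 8.36 servings → $2.09.
tempeh only: max(209/79, 590/355) = 2.646 servings → $3.70.
avocado only: max(209/22, 590/376) = 9.5 servings → $19.00.
eggs only: max(209/47, 590/74) = 7.973 servings → $5.58.
peanut butter + tempeh: intersection lies outside the first quadrant.
peanut butter + avocado with both targets exact would need a negative amount; discard.
peanut butter + eggs with both tight: 2.094 servings and 3.333 servings → $2.86.
tempeh + avocado with both targets exact would need a negative amount; discard.
tempeh + eggs with both tight: 1.131 servings and 2.545 servings → $3.37.
avocado + eggs with both tight: 0.7644 servings and 4.089 servings → $4.39.
So the least-cost plan costs $2.09.

$2.09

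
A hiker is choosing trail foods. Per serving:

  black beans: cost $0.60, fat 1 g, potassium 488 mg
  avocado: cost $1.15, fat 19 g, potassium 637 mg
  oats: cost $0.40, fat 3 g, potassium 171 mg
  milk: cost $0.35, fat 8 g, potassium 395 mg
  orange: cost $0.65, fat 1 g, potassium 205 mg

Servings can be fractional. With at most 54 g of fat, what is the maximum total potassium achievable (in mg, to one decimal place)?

26352.0 mg

Potassium per g fat: black beans 488, orange 205, oats 57, milk 49.38, avocado 33.53.
With no serving limits, spend the whole fat allowance on black beans: 54 g / 1 g × 488 mg = 26352.0 mg.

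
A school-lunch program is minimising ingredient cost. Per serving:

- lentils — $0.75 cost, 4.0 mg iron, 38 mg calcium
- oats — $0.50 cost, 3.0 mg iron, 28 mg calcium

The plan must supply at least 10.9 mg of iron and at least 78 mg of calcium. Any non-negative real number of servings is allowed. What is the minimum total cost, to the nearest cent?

$1.82

lentils only: max(10.9/4.0, 78/38) = 2.725 servings → $2.04.
oats only: max(10.9/3.0, 78/28) = 3.633 servings → $1.82.
lentils + oats with both targets exact would need a negative amount; discard.
The minimum over all feasible corners is $1.82.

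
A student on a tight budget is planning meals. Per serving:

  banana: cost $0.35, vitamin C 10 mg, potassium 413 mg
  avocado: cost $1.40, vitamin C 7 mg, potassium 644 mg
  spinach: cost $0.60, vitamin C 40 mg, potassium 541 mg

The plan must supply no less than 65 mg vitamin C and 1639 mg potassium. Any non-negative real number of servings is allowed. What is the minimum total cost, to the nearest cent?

This is a tiny linear program; its minimum lies at a vertex of the feasible set. List the vertices and price them.
banana only: max(65/10, 1639/413) = 6.5 servings → $2.27.
avocado only: max(65/7, 1639/644) = 9.286 servings → $13.00.
spinach only: max(65/40, 1639/541) = 3.03 servings → $1.82.
banana + avocado: intersection lies outside the first quadrant.
banana + spinach with both tight: 2.736 servings and 0.941 servings → $1.52.
avocado + spinach with both tight: 1.383 servings and 1.383 servings → $2.77.
The minimum over all feasible corners is $1.52.

$1.52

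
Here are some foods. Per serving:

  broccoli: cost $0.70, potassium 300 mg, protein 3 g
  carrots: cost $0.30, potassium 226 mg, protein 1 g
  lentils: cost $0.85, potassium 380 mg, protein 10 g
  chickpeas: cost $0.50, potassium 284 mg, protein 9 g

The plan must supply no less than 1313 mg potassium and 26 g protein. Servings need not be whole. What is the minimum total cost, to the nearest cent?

$2.06

A basic optimal solution has at most two foods positive. Try each food alone and each pair with both targets met exactly.
broccoli only: max(1313/300, 26/3) = 8.667 servings → $6.07.
carrots only: max(1313/226, 26/1) = 26 servings → $7.80.
lentils only: max(1313/380, 26/10) = 3.455 servings → $2.94.
chickpeas only: max(1313/284, 26/9) = 4.623 servings → $2.31.
broccoli + carrots: the both-tight solution has a negative serving — not a feasible corner.
broccoli + lentils with both tight: 1.747 servings and 2.076 servings → $2.99.
broccoli + chickpeas with both tight: 2.399 servings and 2.089 servings → $2.72.
carrots + lentils with both tight: 1.729 servings and 2.427 servings → $2.58.
carrots + chickpeas with both tight: 2.533 servings and 2.607 servings → $2.06.
lentils + chickpeas: intersection lies outside the first quadrant.
The minimum over all feasible corners is $2.06.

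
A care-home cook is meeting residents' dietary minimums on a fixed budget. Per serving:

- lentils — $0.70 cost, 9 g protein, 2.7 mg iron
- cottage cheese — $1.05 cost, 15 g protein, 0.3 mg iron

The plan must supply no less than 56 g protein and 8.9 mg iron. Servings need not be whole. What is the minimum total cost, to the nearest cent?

An LP optimum is at a vertex; with two nutrient constraints at most two foods are used. Check each candidate.
lentils only: max(56/9, 8.9/2.7) = 6.222 servings → $4.36.
cottage cheese only: max(56/15, 8.9/0.3) = 29.67 servings → $31.15.
lentils + cottage cheese with both tight: 3.087 servings and 1.881 servings → $4.14.
The minimum over all feasible corners is $4.14.

$4.14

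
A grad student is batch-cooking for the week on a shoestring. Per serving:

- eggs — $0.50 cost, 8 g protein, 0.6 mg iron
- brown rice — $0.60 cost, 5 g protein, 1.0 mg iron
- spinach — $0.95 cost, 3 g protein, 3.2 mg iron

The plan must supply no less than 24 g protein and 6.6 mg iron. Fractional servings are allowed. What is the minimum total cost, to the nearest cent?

This is a tiny linear program; its minimum lies at a vertex of the feasible set. List the vertices and price them.
eggs only: max(24/8, 6.6/0.6) = 11 servings → $5.50.
brown rice only: max(24/5, 6.6/1.0) = 6.6 servings → $3.96.
spinach only: max(24/3, 6.6/3.2) = 8 servings → $7.60.
eggs + brown rice with both targets exact would need a negative amount; discard.
eggs + spinach with both tight: 2.395 servings and 1.613 servings → $2.73.
brown rice + spinach with both tight: 4.385 servings and 0.6923 servings → $3.29.
The minimum over all feasible corners is $2.73.

$2.73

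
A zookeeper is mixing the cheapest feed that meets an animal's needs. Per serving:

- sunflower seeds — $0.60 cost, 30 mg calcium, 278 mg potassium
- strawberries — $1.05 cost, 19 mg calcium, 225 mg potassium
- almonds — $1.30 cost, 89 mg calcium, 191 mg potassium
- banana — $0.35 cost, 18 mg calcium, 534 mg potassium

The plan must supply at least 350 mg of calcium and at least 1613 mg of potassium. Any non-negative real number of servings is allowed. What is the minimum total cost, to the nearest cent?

$5.26

A basic optimal solution has at most two foods positive. Try each food alone and each pair with both targets met exactly.
sunflower seeds only: max(350/30, 1613/278) = 11.67 servings → $7.00.
strawberries only: max(350/19, 1613/225) = 18.42 servings → $19.34.
almonds only: max(350/89, 1613/191) = 8.445 servings → $10.98.
banana only: max(350/18, 1613/534) = 19.44 servings → $6.81.
sunflower seeds + strawberries: intersection lies outside the first quadrant.
sunflower seeds + almonds with both tight: 4.035 servings and 2.573 servings → $5.77.
sunflower seeds + banana: intersection lies outside the first quadrant.
strawberries + almonds with both tight: 4.678 servings and 2.934 servings → $8.73.
strawberries + banana with both targets exact would need a negative amount; discard.
almonds + banana with both tight: 3.581 servings and 1.74 servings → $5.26.
The minimum over all feasible corners is $5.26.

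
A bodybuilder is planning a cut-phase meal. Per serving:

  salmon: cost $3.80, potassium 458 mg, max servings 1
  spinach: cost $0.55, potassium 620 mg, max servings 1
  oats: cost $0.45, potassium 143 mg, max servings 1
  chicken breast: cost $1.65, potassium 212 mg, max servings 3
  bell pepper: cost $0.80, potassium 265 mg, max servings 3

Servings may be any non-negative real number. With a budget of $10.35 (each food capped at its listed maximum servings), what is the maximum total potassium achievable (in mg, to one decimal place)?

Potassium per dollar: spinach 1127, bell pepper 331.2, oats 317.8, chicken breast 128.5, salmon 120.5.
Take 1 serving of spinach: spends $0.55, +620.0 mg potassium (running total 620.0 mg).
Take 3 servings of bell pepper: spends $2.40, +795.0 mg potassium (running total 1415.0 mg).
Take 1 serving of oats: spends $0.45, +143.0 mg potassium (running total 1558.0 mg).
Take 3 servings of chicken breast: spends $4.95, +636.0 mg potassium (running total 2194.0 mg).
Take 0.5263 servings of salmon: spends $2.00, +241.1 mg potassium (running total 2435.1 mg).
Greedy by best ratio exhausts the cost allowance optimally: 2435.1 mg.

2435.1 mg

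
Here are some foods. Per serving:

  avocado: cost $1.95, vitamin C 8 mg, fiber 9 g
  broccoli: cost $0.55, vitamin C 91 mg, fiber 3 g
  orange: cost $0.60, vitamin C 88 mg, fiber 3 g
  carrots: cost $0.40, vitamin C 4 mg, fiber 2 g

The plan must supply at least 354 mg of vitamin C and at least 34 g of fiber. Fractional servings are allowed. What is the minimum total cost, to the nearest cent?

$6.23

This is a tiny linear program; its minimum lies at a vertex of the feasible set. List the vertices and price them.
avocado only: max(354/8, 34/9) = 44.25 servings → $86.29.
broccoli only: max(354/91, 34/3) = 11.33 servings → $6.23.
orange only: max(354/88, 34/3) = 11.33 servings → $6.80.
carrots only: max(354/4, 34/2) = 88.5 servings → $35.40.
avocado + broccoli with both tight: 2.556 servings and 3.665 servings → $7.00.
avocado + orange with both tight: 2.513 servings and 3.794 servings → $7.18.
avocado + carrots: the both-tight solution has a negative serving — not a feasible corner.
broccoli + orange: the both-tight solution has a negative serving — not a feasible corner.
broccoli + carrots with both tight: 3.365 servings and 11.95 servings → $6.63.
orange + carrots with both tight: 3.488 servings and 11.77 servings → $6.80.
So the least-cost plan costs $6.23.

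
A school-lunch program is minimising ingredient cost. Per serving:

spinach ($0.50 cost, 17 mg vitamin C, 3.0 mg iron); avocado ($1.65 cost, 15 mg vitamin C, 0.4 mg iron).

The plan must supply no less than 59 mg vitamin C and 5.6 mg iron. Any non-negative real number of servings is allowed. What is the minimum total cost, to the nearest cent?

Check every corner: each single food scaled to meet both minima, and each pair solved so both constraints bind.
spinach only: max(59/17, 5.6/3.0) = 3.471 servings → $1.74.
avocado only: max(59/15, 5.6/0.4) = 14 servings → $23.10.
spinach + avocado with both tight: 1.581 servings and 2.141 servings → $4.32.
The minimum over all feasible corners is $1.74.

$1.74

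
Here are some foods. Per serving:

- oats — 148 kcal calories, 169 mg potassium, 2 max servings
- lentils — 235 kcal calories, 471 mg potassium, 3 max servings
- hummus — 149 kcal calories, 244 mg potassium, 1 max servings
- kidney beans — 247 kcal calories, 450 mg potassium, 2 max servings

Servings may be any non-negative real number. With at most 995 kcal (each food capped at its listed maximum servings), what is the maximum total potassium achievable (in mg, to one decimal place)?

Potassium per kcal: lentils 2.004, kidney beans 1.822, hummus 1.638, oats 1.142.
Take 3 servings of lentils: uses 705 kcal, +1413.0 mg potassium (running total 1413.0 mg).
Take 1.174 servings of kidney beans: uses 290 kcal, +528.3 mg potassium (running total 1941.3 mg).
Filling greedily by potassium-per-kcal is optimal for one linear limit, giving 1941.3 mg.

1941.3 mg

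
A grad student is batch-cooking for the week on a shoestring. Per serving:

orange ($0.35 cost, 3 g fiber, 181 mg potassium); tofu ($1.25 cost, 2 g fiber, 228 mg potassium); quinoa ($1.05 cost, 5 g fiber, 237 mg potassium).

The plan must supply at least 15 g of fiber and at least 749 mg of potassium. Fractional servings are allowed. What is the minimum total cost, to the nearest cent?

A basic optimal solution has at most two foods positive. Try each food alone and each pair with both targets met exactly.
orange only: max(15/3, 749/181) = 5 servings → $1.75.
tofu only: max(15/2, 749/228) = 7.5 servings → $9.38.
quinoa only: max(15/5, 749/237) = 3.16 servings → $3.32.
orange + tofu: intersection lies outside the first quadrant.
orange + quinoa with both tight: 0.9794 servings and 2.412 servings → $2.88.
tofu + quinoa with both tight: 0.2853 servings and 2.886 servings → $3.39.
The minimum over all feasible corners is $1.75.

$1.75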